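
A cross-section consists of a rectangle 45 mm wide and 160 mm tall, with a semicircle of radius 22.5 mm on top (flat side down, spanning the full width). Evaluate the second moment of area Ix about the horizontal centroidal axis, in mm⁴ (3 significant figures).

Break the section into simple shapes (no overlaps), measuring from the bottom-left corner of the bounding box.
Rectangular body: 45 × 160, A = 7 200 mm², y = 80 mm, Ī = 15 360 000 mm⁴.
Semicircular cap: semicircle r = 22.5, A = 795.22 mm², y = 169.55 mm, Ī = 28 130 mm⁴.
Centroid: ȳ = ΣA·y / ΣA = 88.907 mm.
Transfer each piece to the horizontal centroidal axis using Ī + A·d² with d = y − 88.907:
  rectangular body: d = -8.9067 mm → contributes +15 931 171 mm⁴
  semicircular cap: d = 80.643 mm → contributes +5 199 598 mm⁴
Total I = 21 130 769 mm⁴.

Ix ≈ 2.11 × 10⁷ mm⁴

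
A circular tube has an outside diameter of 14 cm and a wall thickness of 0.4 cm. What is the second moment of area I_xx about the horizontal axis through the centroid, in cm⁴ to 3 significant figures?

Decompose the section into non-overlapping parts with the origin at the bottom-left of its bounding rectangle.
Outer circle: ⌀14, A = 153.94 cm², y = 7 cm, Ī = 1885.7 cm⁴.
Bore (subtracted): ⌀13.2, A = 136.85 cm², y = 7 cm, Ī = 1490.3 cm⁴.
By symmetry the centroid is at mid-height, ȳ = 7 cm.
All pieces are centred on the horizontal axis through the centroid, so I = ΣĪ (holes subtracted) = 395.47 cm⁴.

I_xx ≈ 395 cm⁴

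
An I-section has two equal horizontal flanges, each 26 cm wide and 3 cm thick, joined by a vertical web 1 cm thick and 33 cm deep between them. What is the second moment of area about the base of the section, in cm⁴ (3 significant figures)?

Break the section into simple shapes (no overlaps), measuring from the bottom-left corner of the bounding box.
Bottom flange: 26 × 3, A = 78 cm², y = 1.5 cm, Ī = 58.5 cm⁴.
Web: 1 × 33, A = 33 cm², y = 19.5 cm, Ī = 2994.8 cm⁴.
Top flange: 26 × 3, A = 78 cm², y = 37.5 cm, Ī = 58.5 cm⁴.
Transfer each piece to the bottom edge using Ī + A·d² with d = y − 0:
  bottom flange: d = 1.5 cm → contributes +234 cm⁴
  web: d = 19.5 cm → contributes +15 543 cm⁴
  top flange: d = 37.5 cm → contributes +109 746 cm⁴
Total I = 125 523 cm⁴.

I_base ≈ 1.26 × 10⁵ cm⁴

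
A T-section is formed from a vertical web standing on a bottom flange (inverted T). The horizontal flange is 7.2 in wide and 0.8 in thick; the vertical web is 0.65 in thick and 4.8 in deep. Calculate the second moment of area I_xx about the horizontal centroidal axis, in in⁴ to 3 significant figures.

Split into non-overlapping primitives; take the origin at the lower-left of the bounding box.
Flange: 7.2 × 0.8, A = 5.76 in², y = 0.4 in, Ī = 0.3072 in⁴.
Web: 0.65 × 4.8, A = 3.12 in², y = 3.2 in, Ī = 5.9904 in⁴.
Centroid: ȳ = ΣA·y / ΣA = 1.3838 in.
Transfer each piece to the horizontal centroidal axis using Ī + A·d² with d = y − 1.3838:
  flange: d = -0.98378 in → contributes +5.8819 in⁴
  web: d = 1.8162 in → contributes +16.282 in⁴
Total I = 22.164 in⁴.

I_xx ≈ 22.2 in⁴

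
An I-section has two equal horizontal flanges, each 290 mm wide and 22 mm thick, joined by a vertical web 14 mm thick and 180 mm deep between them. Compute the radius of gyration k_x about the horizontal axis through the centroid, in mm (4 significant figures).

k_x ≈ 94.86 mm

Treat the section as a set of non-overlapping primitives; coordinates are from the bounding-box lower-left.
Bottom flange: 290 × 22, A = 6 380 mm², y = 11 mm, Ī = 257 327 mm⁴.
Web: 14 × 180, A = 2 520 mm², y = 112 mm, Ī = 6 804 000 mm⁴.
Top flange: 290 × 22, A = 6 380 mm², y = 213 mm, Ī = 257 327 mm⁴.
By symmetry the centroid is at mid-height, ȳ = 112 mm.
Transfer each piece to the horizontal axis through the centroid using Ī + A·d² with d = y − 112:
  bottom flange: d = -101 mm → contributes +65 339 707 mm⁴
  web: d = 0 mm → contributes +6 804 000 mm⁴
  top flange: d = 101 mm → contributes +65 339 707 mm⁴
Total I = 137 483 413 mm⁴.
Radius of gyration: k = √(I/A) = √(137 483 413 / 15 280) = 94.8557 mm.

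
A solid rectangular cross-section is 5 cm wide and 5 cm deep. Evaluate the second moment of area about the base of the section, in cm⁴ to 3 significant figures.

The section: 5 × 5, A = 25 cm², y = 2.5 cm, Ī = 52.083 cm⁴.
Transfer it to the base of the section using Ī + A·d² with d = y − 0:
  the section: d = 2.5 cm → contributes +208.33 cm⁴
Total I = 208.33 cm⁴.

I_base ≈ 208 cm⁴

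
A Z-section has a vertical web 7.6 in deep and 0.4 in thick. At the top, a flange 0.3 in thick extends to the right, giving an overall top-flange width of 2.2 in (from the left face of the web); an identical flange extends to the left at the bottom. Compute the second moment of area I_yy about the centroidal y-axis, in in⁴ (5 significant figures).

Split into non-overlapping primitives; take the origin at the lower-left of the bounding box.
Web: 0.4 × 7.6, A = 3.04 in², x = 2 in, Ī = 0.04053333 in⁴.
Top flange (beyond web): 1.8 × 0.3, A = 0.54 in², x = 3.1 in, Ī = 0.1458 in⁴.
Bottom flange (beyond web): 1.8 × 0.3, A = 0.54 in², x = 0.9 in, Ī = 0.1458 in⁴.
Centroid: x̄ = ΣA·x / ΣA = 2 in.
Transfer each piece to the centroidal y-axis using Ī + A·d² with d = x − 2:
  web: d = 0 in → contributes +0.04053333 in⁴
  top flange (beyond web): d = 1.1 in → contributes +0.7992 in⁴
  bottom flange (beyond web): d = -1.1 in → contributes +0.7992 in⁴
Total I = 1.638933 in⁴.

I_yy ≈ 1.6389 in⁴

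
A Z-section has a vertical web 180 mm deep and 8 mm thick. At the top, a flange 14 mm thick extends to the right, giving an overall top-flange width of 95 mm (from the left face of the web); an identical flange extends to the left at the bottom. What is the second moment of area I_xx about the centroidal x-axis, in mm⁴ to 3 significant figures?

I_xx ≈ 2.07 × 10⁷ mm⁴

Treat the section as a set of non-overlapping primitives; coordinates are from the bounding-box lower-left.
Web: 8 × 180, A = 1 440 mm², y = 90 mm, Ī = 3 888 000 mm⁴.
Top flange (beyond web): 87 × 14, A = 1 218 mm², y = 173 mm, Ī = 19 894 mm⁴.
Bottom flange (beyond web): 87 × 14, A = 1 218 mm², y = 7 mm, Ī = 19 894 mm⁴.
Centroid: ȳ = ΣA·y / ΣA = 90 mm.
Transfer each piece to the centroidal x-axis using Ī + A·d² with d = y − 90:
  web: d = 0 mm → contributes +3 888 000 mm⁴
  top flange (beyond web): d = 83 mm → contributes +8 410 696 mm⁴
  bottom flange (beyond web): d = -83 mm → contributes +8 410 696 mm⁴
Total I = 20 709 392 mm⁴.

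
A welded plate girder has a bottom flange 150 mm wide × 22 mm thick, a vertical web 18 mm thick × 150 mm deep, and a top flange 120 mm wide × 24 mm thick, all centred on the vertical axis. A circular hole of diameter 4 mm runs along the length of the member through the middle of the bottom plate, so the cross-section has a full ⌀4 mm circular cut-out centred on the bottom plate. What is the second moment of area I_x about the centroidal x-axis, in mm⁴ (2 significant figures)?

I_x ≈ 5.1 × 10⁷ mm⁴

Treat the section as a set of non-overlapping primitives; coordinates are from the bounding-box lower-left.
Bottom plate: 150 × 22, A = 3 300 mm², y = 11 mm, Ī = 133 100 mm⁴.
Web plate: 18 × 150, A = 2 700 mm², y = 97 mm, Ī = 5 062 500 mm⁴.
Top plate: 120 × 24, A = 2 880 mm², y = 184 mm, Ī = 138 240 mm⁴.
Hole (subtracted): ⌀4, A = 12.57 mm², y = 11 mm, Ī = 12.57 mm⁴.
Centroid: ȳ = ΣA·y / ΣA = 93.37 mm.
Transfer each piece to the centroidal x-axis using Ī + A·d² with d = y − 93.37:
  bottom plate: d = -82.37 mm → contributes +22 524 804 mm⁴
  web plate: d = 3.627 mm → contributes +5 098 012 mm⁴
  top plate: d = 90.63 mm → contributes +23 792 239 mm⁴
  hole: d = -82.37 mm → contributes −85 280 mm⁴
Total I = 51 329 775 mm⁴.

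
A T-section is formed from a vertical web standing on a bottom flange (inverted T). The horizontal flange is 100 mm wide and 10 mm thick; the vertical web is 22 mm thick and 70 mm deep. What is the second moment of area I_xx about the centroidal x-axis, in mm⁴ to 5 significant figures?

I_xx ≈ 1.6072 × 10⁶ mm⁴

Split into non-overlapping primitives; take the origin at the lower-left of the bounding box.
Flange: 100 × 10, A = 1 000 mm², y = 5 mm, Ī = 8333.333 mm⁴.
Web: 22 × 70, A = 1 540 mm², y = 45 mm, Ī = 628833.3 mm⁴.
Centroid: ȳ = ΣA·y / ΣA = 29.25197 mm.
Transfer each piece to the centroidal x-axis using Ī + A·d² with d = y − 29.25197:
  flange: d = -24.25197 mm → contributes +596491.3 mm⁴
  web: d = 15.74803 mm → contributes +1 010 754 mm⁴
Total I = 1 607 245 mm⁴.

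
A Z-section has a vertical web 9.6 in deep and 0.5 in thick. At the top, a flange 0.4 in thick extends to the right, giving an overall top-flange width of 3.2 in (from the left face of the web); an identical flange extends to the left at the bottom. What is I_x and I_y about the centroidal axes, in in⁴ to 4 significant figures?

Decompose the section into non-overlapping parts with the origin at the bottom-left of its bounding rectangle.
Web: 0.5 × 9.6, A = 4.8 in², y = 4.8 in, Ī = 36.864 in⁴.
Top flange (beyond web): 2.7 × 0.4, A = 1.08 in², y = 9.4 in, Ī = 0.0144 in⁴.
Bottom flange (beyond web): 2.7 × 0.4, A = 1.08 in², y = 0.2 in, Ī = 0.0144 in⁴.
Centroid: ȳ = ΣA·y / ΣA = 4.8 in.
Transfer each piece to the centroidal x-axis using Ī + A·d² with d = y − 4.8:
  web: d = 0 in → contributes +36.864 in⁴
  top flange (beyond web): d = 4.6 in → contributes +22.8672 in⁴
  bottom flange (beyond web): d = -4.6 in → contributes +22.8672 in⁴
Total I = 82.5984 in⁴.
For the y-axis: x̄ = 2.95 in.
Repeating about the centroidal y-axis gives I_y = 6.9418 in⁴.

I_x ≈ 82.60 in⁴, I_y ≈ 6.942 in⁴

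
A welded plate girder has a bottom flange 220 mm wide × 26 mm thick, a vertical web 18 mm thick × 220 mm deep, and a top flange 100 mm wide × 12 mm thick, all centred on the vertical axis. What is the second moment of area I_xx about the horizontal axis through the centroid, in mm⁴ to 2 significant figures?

Break the section into simple shapes (no overlaps), measuring from the bottom-left corner of the bounding box.
Bottom plate: 220 × 26, A = 5 720 mm², y = 13 mm, Ī = 322 227 mm⁴.
Web plate: 18 × 220, A = 3 960 mm², y = 136 mm, Ī = 15 972 000 mm⁴.
Top plate: 100 × 12, A = 1 200 mm², y = 252 mm, Ī = 14 400 mm⁴.
Centroid: ȳ = ΣA·y / ΣA = 84.13 mm.
Transfer each piece to the horizontal axis through the centroid using Ī + A·d² with d = y − 84.13:
  bottom plate: d = -71.13 mm → contributes +29 261 358 mm⁴
  web plate: d = 51.87 mm → contributes +26 626 911 mm⁴
  top plate: d = 167.9 mm → contributes +33 831 338 mm⁴
Total I = 89 719 607 mm⁴.

I_xx ≈ 9.0 × 10⁷ mm⁴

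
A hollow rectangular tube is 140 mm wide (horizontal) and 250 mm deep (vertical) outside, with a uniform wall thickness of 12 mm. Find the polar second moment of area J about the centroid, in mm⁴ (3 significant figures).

J ≈ 9.85 × 10⁷ mm⁴

Decompose the section into non-overlapping parts with the origin at the bottom-left of its bounding rectangle.
Outer rectangle: 140 × 250, A = 35 000 mm², y = 125 mm, Ī = 182 291 667 mm⁴.
Inner void (subtracted): 116 × 226, A = 26 216 mm², y = 125 mm, Ī = 111 584 035 mm⁴.
By symmetry the centroid is at mid-height, ȳ = 125 mm.
All pieces are centred on the centroidal x-axis, so I = ΣĪ (holes subtracted) = 70 707 632 mm⁴.
Repeating about the centroidal y-axis gives I_y = 27 769 792 mm⁴.
Polar second moment: J = I_x + I_y = 98 477 424 mm⁴.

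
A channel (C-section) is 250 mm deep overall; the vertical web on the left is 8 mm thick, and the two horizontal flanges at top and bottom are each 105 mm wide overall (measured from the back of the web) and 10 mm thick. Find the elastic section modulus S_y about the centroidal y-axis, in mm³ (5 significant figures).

S_y ≈ 5.6501 × 10⁴ mm³

Break the section into simple shapes (no overlaps), measuring from the bottom-left corner of the bounding box.
Web: 8 × 250, A = 2 000 mm², x = 4 mm, Ī = 10666.67 mm⁴.
Top flange (beyond web): 97 × 10, A = 970 mm², x = 56.5 mm, Ī = 760560.8 mm⁴.
Bottom flange (beyond web): 97 × 10, A = 970 mm², x = 56.5 mm, Ī = 760560.8 mm⁴.
Centroid: x̄ = ΣA·x / ΣA = 29.85025 mm.
Transfer each piece to the centroidal y-axis using Ī + A·d² with d = x − 29.85025:
  web: d = -25.85025 mm → contributes +1 347 138 mm⁴
  top flange (beyond web): d = 26.64975 mm → contributes +1 449 464 mm⁴
  bottom flange (beyond web): d = 26.64975 mm → contributes +1 449 464 mm⁴
Total I = 4 246 065 mm⁴.
Extreme fibre distance c = 75.14975 mm; S = I/c = 56501.39 mm³.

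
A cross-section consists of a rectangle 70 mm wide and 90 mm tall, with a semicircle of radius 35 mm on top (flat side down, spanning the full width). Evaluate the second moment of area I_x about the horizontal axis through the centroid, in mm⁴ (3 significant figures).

Break the section into simple shapes (no overlaps), measuring from the bottom-left corner of the bounding box.
Rectangular body: 70 × 90, A = 6 300 mm², y = 45 mm, Ī = 4 252 500 mm⁴.
Semicircular cap: semicircle r = 35, A = 1924.2 mm², y = 104.85 mm, Ī = 164 704 mm⁴.
Centroid: ȳ = ΣA·y / ΣA = 59.004 mm.
Transfer each piece to the horizontal axis through the centroid using Ī + A·d² with d = y − 59.004:
  rectangular body: d = -14.004 mm → contributes +5 488 036 mm⁴
  semicircular cap: d = 45.85 mm → contributes +4 209 905 mm⁴
Total I = 9 697 941 mm⁴.

I_x ≈ 9.70 × 10⁶ mm⁴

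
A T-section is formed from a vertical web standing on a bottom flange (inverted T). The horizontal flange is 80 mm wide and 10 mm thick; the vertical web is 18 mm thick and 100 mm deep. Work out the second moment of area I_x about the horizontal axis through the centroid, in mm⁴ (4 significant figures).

Break the section into simple shapes (no overlaps), measuring from the bottom-left corner of the bounding box.
Flange: 80 × 10, A = 800 mm², y = 5 mm, Ī = 6666.67 mm⁴.
Web: 18 × 100, A = 1 800 mm², y = 60 mm, Ī = 1 500 000 mm⁴.
Centroid: ȳ = ΣA·y / ΣA = 43.0769 mm.
Transfer each piece to the horizontal axis through the centroid using Ī + A·d² with d = y − 43.0769:
  flange: d = -38.0769 mm → contributes +1 166 548 mm⁴
  web: d = 16.9231 mm → contributes +2 015 503 mm⁴
Total I = 3 182 051 mm⁴.

I_x ≈ 3.182 × 10⁶ mm⁴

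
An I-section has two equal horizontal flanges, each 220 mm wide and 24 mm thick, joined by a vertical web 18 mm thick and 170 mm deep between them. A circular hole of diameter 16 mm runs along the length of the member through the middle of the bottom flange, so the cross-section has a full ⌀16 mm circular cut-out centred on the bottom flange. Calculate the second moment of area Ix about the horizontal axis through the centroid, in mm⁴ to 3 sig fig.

Decompose the section into non-overlapping parts with the origin at the bottom-left of its bounding rectangle.
Bottom flange: 220 × 24, A = 5 280 mm², y = 12 mm, Ī = 253 440 mm⁴.
Web: 18 × 170, A = 3 060 mm², y = 109 mm, Ī = 7 369 500 mm⁴.
Top flange: 220 × 24, A = 5 280 mm², y = 206 mm, Ī = 253 440 mm⁴.
Hole (subtracted): ⌀16, A = 201.06 mm², y = 12 mm, Ī = 3 217 mm⁴.
Centroid: ȳ = ΣA·y / ΣA = 110.45 mm.
Transfer each piece to the horizontal axis through the centroid using Ī + A·d² with d = y − 110.45:
  bottom flange: d = -98.453 mm → contributes +51 432 854 mm⁴
  web: d = -1.4534 mm → contributes +7 375 964 mm⁴
  top flange: d = 95.547 mm → contributes +48 455 372 mm⁴
  hole: d = -98.453 mm → contributes −1 952 125 mm⁴
Total I = 105 312 066 mm⁴.

Ix ≈ 1.05 × 10⁸ mm⁴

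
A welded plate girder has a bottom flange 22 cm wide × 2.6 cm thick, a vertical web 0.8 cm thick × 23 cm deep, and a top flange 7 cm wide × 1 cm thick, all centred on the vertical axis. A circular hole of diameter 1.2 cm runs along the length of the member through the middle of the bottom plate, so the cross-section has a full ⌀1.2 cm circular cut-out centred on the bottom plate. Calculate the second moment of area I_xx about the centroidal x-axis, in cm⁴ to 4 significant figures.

I_xx ≈ 6109 cm⁴

Decompose the section into non-overlapping parts with the origin at the bottom-left of its bounding rectangle.
Bottom plate: 22 × 2.6, A = 57.2 cm², y = 1.3 cm, Ī = 32.2227 cm⁴.
Web plate: 0.8 × 23, A = 18.4 cm², y = 14.1 cm, Ī = 811.133 cm⁴.
Top plate: 7 × 1, A = 7 cm², y = 26.1 cm, Ī = 0.583333 cm⁴.
Hole (subtracted): ⌀1.2, A = 1.13097 cm², y = 1.3 cm, Ī = 0.101788 cm⁴.
Centroid: ȳ = ΣA·y / ΣA = 6.32179 cm.
Transfer each piece to the centroidal x-axis using Ī + A·d² with d = y − 6.32179:
  bottom plate: d = -5.02179 cm → contributes +1474.71 cm⁴
  web plate: d = 7.77821 cm → contributes +1924.34 cm⁴
  top plate: d = 19.7782 cm → contributes +2738.83 cm⁴
  hole: d = -5.02179 cm → contributes −28.623 cm⁴
Total I = 6109.26 cm⁴.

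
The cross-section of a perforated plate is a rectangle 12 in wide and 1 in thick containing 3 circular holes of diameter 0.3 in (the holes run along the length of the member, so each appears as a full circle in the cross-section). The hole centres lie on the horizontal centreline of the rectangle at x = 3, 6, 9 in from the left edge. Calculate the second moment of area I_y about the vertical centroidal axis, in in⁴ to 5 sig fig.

I_y ≈ 142.73 in⁴

Decompose the section into non-overlapping parts with the origin at the bottom-left of its bounding rectangle.
Plate: 12 × 1, A = 12 in², x = 6 in, Ī = 144 in⁴.
Hole 1 (subtracted): ⌀0.3, A = 0.07068583 in², x = 3 in, Ī = 0.0003976078 in⁴.
Hole 2 (subtracted): ⌀0.3, A = 0.07068583 in², x = 6 in, Ī = 0.0003976078 in⁴.
Hole 3 (subtracted): ⌀0.3, A = 0.07068583 in², x = 9 in, Ī = 0.0003976078 in⁴.
By symmetry the centroid is at mid-width, x̄ = 6 in.
Transfer each piece to the vertical centroidal axis using Ī + A·d² with d = x − 6:
  plate: d = 0 in → contributes +144 in⁴
  hole 1: d = -3 in → contributes −0.6365701 in⁴
  hole 2: d = 0 in → contributes −0.0003976078 in⁴
  hole 3: d = 3 in → contributes −0.6365701 in⁴
Total I = 142.7265 in⁴.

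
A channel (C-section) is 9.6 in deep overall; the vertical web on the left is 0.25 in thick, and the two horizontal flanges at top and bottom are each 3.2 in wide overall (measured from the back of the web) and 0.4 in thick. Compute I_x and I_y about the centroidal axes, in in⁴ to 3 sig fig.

Decompose the section into non-overlapping parts with the origin at the bottom-left of its bounding rectangle.
Web: 0.25 × 9.6, A = 2.4 in², y = 4.8 in, Ī = 18.432 in⁴.
Top flange (beyond web): 2.95 × 0.4, A = 1.18 in², y = 9.4 in, Ī = 0.015733 in⁴.
Bottom flange (beyond web): 2.95 × 0.4, A = 1.18 in², y = 0.2 in, Ī = 0.015733 in⁴.
By symmetry the centroid is at mid-height, ȳ = 4.8 in.
Transfer each piece to the centroidal x-axis using Ī + A·d² with d = y − 4.8:
  web: d = 0 in → contributes +18.432 in⁴
  top flange (beyond web): d = 4.6 in → contributes +24.985 in⁴
  bottom flange (beyond web): d = -4.6 in → contributes +24.985 in⁴
Total I = 68.401 in⁴.
For the y-axis: x̄ = 0.91828 in.
Repeating about the centroidal y-axis gives I_y = 4.7702 in⁴.

I_x ≈ 68.4 in⁴, I_y ≈ 4.77 in⁴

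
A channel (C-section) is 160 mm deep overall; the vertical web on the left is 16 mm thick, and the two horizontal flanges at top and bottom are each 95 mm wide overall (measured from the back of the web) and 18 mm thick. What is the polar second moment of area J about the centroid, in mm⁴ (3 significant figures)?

J ≈ 2.44 × 10⁷ mm⁴

Break the section into simple shapes (no overlaps), measuring from the bottom-left corner of the bounding box.
Web: 16 × 160, A = 2 560 mm², y = 80 mm, Ī = 5 461 333 mm⁴.
Top flange (beyond web): 79 × 18, A = 1 422 mm², y = 151 mm, Ī = 38 394 mm⁴.
Bottom flange (beyond web): 79 × 18, A = 1 422 mm², y = 9 mm, Ī = 38 394 mm⁴.
By symmetry the centroid is at mid-height, ȳ = 80 mm.
Transfer each piece to the centroidal x-axis using Ī + A·d² with d = y − 80:
  web: d = 0 mm → contributes +5 461 333 mm⁴
  top flange (beyond web): d = 71 mm → contributes +7 206 696 mm⁴
  bottom flange (beyond web): d = -71 mm → contributes +7 206 696 mm⁴
Total I = 19 874 725 mm⁴.
For the y-axis: x̄ = 32.998 mm.
Repeating about the centroidal y-axis gives I_y = 4 573 505 mm⁴.
Polar second moment: J = I_x + I_y = 24 448 231 mm⁴.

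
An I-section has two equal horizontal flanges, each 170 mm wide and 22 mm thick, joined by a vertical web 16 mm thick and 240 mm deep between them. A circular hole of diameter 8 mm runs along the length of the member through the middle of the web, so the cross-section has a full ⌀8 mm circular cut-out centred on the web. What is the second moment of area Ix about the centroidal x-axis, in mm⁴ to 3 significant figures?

Break the section into simple shapes (no overlaps), measuring from the bottom-left corner of the bounding box.
Bottom flange: 170 × 22, A = 3 740 mm², y = 11 mm, Ī = 150 847 mm⁴.
Web: 16 × 240, A = 3 840 mm², y = 142 mm, Ī = 18 432 000 mm⁴.
Top flange: 170 × 22, A = 3 740 mm², y = 273 mm, Ī = 150 847 mm⁴.
Hole (subtracted): ⌀8, A = 50.265 mm², y = 142 mm, Ī = 201.06 mm⁴.
By symmetry the centroid is at mid-height, ȳ = 142 mm.
Transfer each piece to the centroidal x-axis using Ī + A·d² with d = y − 142:
  bottom flange: d = -131 mm → contributes +64 332 987 mm⁴
  web: d = 0 mm → contributes +18 432 000 mm⁴
  top flange: d = 131 mm → contributes +64 332 987 mm⁴
  hole: d = 0 mm → contributes −201.06 mm⁴
Total I = 147 097 772 mm⁴.

Ix ≈ 1.47 × 10⁸ mm⁴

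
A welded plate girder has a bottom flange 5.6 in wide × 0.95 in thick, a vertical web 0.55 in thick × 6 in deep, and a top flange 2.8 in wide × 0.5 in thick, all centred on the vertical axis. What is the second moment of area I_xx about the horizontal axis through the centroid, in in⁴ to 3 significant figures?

I_xx ≈ 70.0 in⁴

Decompose the section into non-overlapping parts with the origin at the bottom-left of its bounding rectangle.
Bottom plate: 5.6 × 0.95, A = 5.32 in², y = 0.475 in, Ī = 0.40011 in⁴.
Web plate: 0.55 × 6, A = 3.3 in², y = 3.95 in, Ī = 9.9 in⁴.
Top plate: 2.8 × 0.5, A = 1.4 in², y = 7.2 in, Ī = 0.029167 in⁴.
Centroid: ȳ = ΣA·y / ΣA = 2.5591 in.
Transfer each piece to the horizontal axis through the centroid using Ī + A·d² with d = y − 2.5591:
  bottom plate: d = -2.0841 in → contributes +23.507 in⁴
  web plate: d = 1.3909 in → contributes +16.284 in⁴
  top plate: d = 4.6409 in → contributes +30.183 in⁴
Total I = 69.974 in⁴.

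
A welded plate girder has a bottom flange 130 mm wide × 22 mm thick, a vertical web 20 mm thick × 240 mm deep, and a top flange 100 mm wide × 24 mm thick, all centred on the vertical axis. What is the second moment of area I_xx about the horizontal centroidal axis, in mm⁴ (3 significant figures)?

Treat the section as a set of non-overlapping primitives; coordinates are from the bounding-box lower-left.
Bottom plate: 130 × 22, A = 2 860 mm², y = 11 mm, Ī = 115 353 mm⁴.
Web plate: 20 × 240, A = 4 800 mm², y = 142 mm, Ī = 23 040 000 mm⁴.
Top plate: 100 × 24, A = 2 400 mm², y = 274 mm, Ī = 115 200 mm⁴.
Centroid: ȳ = ΣA·y / ΣA = 136.25 mm.
Transfer each piece to the horizontal centroidal axis using Ī + A·d² with d = y − 136.25:
  bottom plate: d = -125.25 mm → contributes +44 980 714 mm⁴
  web plate: d = 5.7515 mm → contributes +23 198 782 mm⁴
  top plate: d = 137.75 mm → contributes +45 656 336 mm⁴
Total I = 113 835 832 mm⁴.

I_xx ≈ 1.14 × 10⁸ mm⁴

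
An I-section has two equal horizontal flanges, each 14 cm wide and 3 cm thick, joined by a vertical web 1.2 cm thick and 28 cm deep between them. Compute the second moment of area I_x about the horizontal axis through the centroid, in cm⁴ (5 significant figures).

Decompose the section into non-overlapping parts with the origin at the bottom-left of its bounding rectangle.
Bottom flange: 14 × 3, A = 42 cm², y = 1.5 cm, Ī = 31.5 cm⁴.
Web: 1.2 × 28, A = 33.6 cm², y = 17 cm, Ī = 2195.2 cm⁴.
Top flange: 14 × 3, A = 42 cm², y = 32.5 cm, Ī = 31.5 cm⁴.
By symmetry the centroid is at mid-height, ȳ = 17 cm.
Transfer each piece to the horizontal axis through the centroid using Ī + A·d² with d = y − 17:
  bottom flange: d = -15.5 cm → contributes +10 122 cm⁴
  web: d = 0 cm → contributes +2195.2 cm⁴
  top flange: d = 15.5 cm → contributes +10 122 cm⁴
Total I = 22439.2 cm⁴.

I_x ≈ 2.2439 × 10⁴ cm⁴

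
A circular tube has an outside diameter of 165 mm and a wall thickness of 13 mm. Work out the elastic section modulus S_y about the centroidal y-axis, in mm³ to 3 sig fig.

Break the section into simple shapes (no overlaps), measuring from the bottom-left corner of the bounding box.
Outer circle: ⌀165, A = 21 382 mm², x = 82.5 mm, Ī = 36 383 601 mm⁴.
Bore (subtracted): ⌀139, A = 15 175 mm², x = 82.5 mm, Ī = 18 324 372 mm⁴.
By symmetry the centroid is at mid-width, x̄ = 82.5 mm.
All pieces are centred on the centroidal y-axis, so I = ΣĪ (holes subtracted) = 18 059 229 mm⁴.
Extreme fibre distance c = 82.5 mm; S = I/c = 218 900 mm³.

S_y ≈ 2.19 × 10⁵ mm³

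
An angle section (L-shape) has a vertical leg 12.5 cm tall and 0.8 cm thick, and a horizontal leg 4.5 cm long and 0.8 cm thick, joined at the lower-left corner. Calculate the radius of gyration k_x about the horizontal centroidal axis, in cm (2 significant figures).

Break the section into simple shapes (no overlaps), measuring from the bottom-left corner of the bounding box.
Vertical leg: 0.8 × 12.5, A = 10 cm², y = 6.25 cm, Ī = 130.2 cm⁴.
Horizontal leg (remainder): 3.7 × 0.8, A = 2.96 cm², y = 0.4 cm, Ī = 0.1579 cm⁴.
Centroid: ȳ = ΣA·y / ΣA = 4.914 cm.
Transfer each piece to the horizontal centroidal axis using Ī + A·d² with d = y − 4.914:
  vertical leg: d = 1.336 cm → contributes +148.1 cm⁴
  horizontal leg (remainder): d = -4.514 cm → contributes +60.47 cm⁴
Total I = 208.5 cm⁴.
Radius of gyration: k = √(I/A) = √(208.5 / 12.96) = 4.011 cm.

k_x ≈ 4.0 cm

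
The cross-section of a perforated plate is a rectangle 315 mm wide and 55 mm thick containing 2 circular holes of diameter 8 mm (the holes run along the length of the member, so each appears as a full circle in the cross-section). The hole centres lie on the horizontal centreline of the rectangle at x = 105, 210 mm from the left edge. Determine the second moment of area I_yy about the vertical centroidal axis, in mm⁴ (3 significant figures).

Break the section into simple shapes (no overlaps), measuring from the bottom-left corner of the bounding box.
Plate: 315 × 55, A = 17 325 mm², x = 157.5 mm, Ī = 143 256 094 mm⁴.
Hole 1 (subtracted): ⌀8, A = 50.265 mm², x = 105 mm, Ī = 201.06 mm⁴.
Hole 2 (subtracted): ⌀8, A = 50.265 mm², x = 210 mm, Ī = 201.06 mm⁴.
By symmetry the centroid is at mid-width, x̄ = 157.5 mm.
Transfer each piece to the vertical centroidal axis using Ī + A·d² with d = x − 157.5:
  plate: d = 0 mm → contributes +143 256 094 mm⁴
  hole 1: d = -52.5 mm → contributes −138 745 mm⁴
  hole 2: d = 52.5 mm → contributes −138 745 mm⁴
Total I = 142 978 603 mm⁴.

I_yy ≈ 1.43 × 10⁸ mm⁴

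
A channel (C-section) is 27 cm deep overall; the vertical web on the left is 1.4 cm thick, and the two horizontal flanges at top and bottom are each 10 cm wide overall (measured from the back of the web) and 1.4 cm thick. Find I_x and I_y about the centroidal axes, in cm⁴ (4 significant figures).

Treat the section as a set of non-overlapping primitives; coordinates are from the bounding-box lower-left.
Web: 1.4 × 27, A = 37.8 cm², y = 13.5 cm, Ī = 2296.35 cm⁴.
Top flange (beyond web): 8.6 × 1.4, A = 12.04 cm², y = 26.3 cm, Ī = 1.96653 cm⁴.
Bottom flange (beyond web): 8.6 × 1.4, A = 12.04 cm², y = 0.7 cm, Ī = 1.96653 cm⁴.
By symmetry the centroid is at mid-height, ȳ = 13.5 cm.
Transfer each piece to the centroidal x-axis using Ī + A·d² with d = y − 13.5:
  web: d = 0 cm → contributes +2296.35 cm⁴
  top flange (beyond web): d = 12.8 cm → contributes +1974.6 cm⁴
  bottom flange (beyond web): d = -12.8 cm → contributes +1974.6 cm⁴
Total I = 6245.55 cm⁴.
For the y-axis: x̄ = 2.6457 cm.
Repeating about the centroidal y-axis gives I_y = 522.325 cm⁴.

I_x ≈ 6246 cm⁴, I_y ≈ 522.3 cm⁴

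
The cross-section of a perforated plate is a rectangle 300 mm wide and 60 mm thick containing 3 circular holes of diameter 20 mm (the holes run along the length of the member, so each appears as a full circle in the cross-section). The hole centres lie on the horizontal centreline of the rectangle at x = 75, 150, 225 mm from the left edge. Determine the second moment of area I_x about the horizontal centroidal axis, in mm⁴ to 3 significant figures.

I_x ≈ 5.38 × 10⁶ mm⁴

Break the section into simple shapes (no overlaps), measuring from the bottom-left corner of the bounding box.
Plate: 300 × 60, A = 18 000 mm², y = 30 mm, Ī = 5 400 000 mm⁴.
Hole 1 (subtracted): ⌀20, A = 314.16 mm², y = 30 mm, Ī = 7 854 mm⁴.
Hole 2 (subtracted): ⌀20, A = 314.16 mm², y = 30 mm, Ī = 7 854 mm⁴.
Hole 3 (subtracted): ⌀20, A = 314.16 mm², y = 30 mm, Ī = 7 854 mm⁴.
By symmetry the centroid is at mid-height, ȳ = 30 mm.
All pieces are centred on the horizontal centroidal axis, so I = ΣĪ (holes subtracted) = 5 376 438 mm⁴.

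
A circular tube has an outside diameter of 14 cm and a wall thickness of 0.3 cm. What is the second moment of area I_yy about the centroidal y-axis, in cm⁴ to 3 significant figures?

Break the section into simple shapes (no overlaps), measuring from the bottom-left corner of the bounding box.
Outer circle: ⌀14, A = 153.94 cm², x = 7 cm, Ī = 1885.7 cm⁴.
Bore (subtracted): ⌀13.4, A = 141.03 cm², x = 7 cm, Ī = 1582.7 cm⁴.
By symmetry the centroid is at mid-width, x̄ = 7 cm.
All pieces are centred on the centroidal y-axis, so I = ΣĪ (holes subtracted) = 303.08 cm⁴.

I_yy ≈ 303 cm⁴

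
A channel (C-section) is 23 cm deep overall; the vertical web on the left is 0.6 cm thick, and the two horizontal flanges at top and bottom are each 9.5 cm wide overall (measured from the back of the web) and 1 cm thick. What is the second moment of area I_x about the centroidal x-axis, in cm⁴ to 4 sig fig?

I_x ≈ 2764 cm⁴

Break the section into simple shapes (no overlaps), measuring from the bottom-left corner of the bounding box.
Web: 0.6 × 23, A = 13.8 cm², y = 11.5 cm, Ī = 608.35 cm⁴.
Top flange (beyond web): 8.9 × 1, A = 8.9 cm², y = 22.5 cm, Ī = 0.741667 cm⁴.
Bottom flange (beyond web): 8.9 × 1, A = 8.9 cm², y = 0.5 cm, Ī = 0.741667 cm⁴.
By symmetry the centroid is at mid-height, ȳ = 11.5 cm.
Transfer each piece to the centroidal x-axis using Ī + A·d² with d = y − 11.5:
  web: d = 0 cm → contributes +608.35 cm⁴
  top flange (beyond web): d = 11 cm → contributes +1077.64 cm⁴
  bottom flange (beyond web): d = -11 cm → contributes +1077.64 cm⁴
Total I = 2763.63 cm⁴.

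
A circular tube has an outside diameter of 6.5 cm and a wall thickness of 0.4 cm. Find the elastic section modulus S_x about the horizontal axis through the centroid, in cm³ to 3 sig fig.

Treat the section as a set of non-overlapping primitives; coordinates are from the bounding-box lower-left.
Outer circle: ⌀6.5, A = 33.183 cm², y = 3.25 cm, Ī = 87.624 cm⁴.
Bore (subtracted): ⌀5.7, A = 25.518 cm², y = 3.25 cm, Ī = 51.817 cm⁴.
By symmetry the centroid is at mid-height, ȳ = 3.25 cm.
All pieces are centred on the horizontal axis through the centroid, so I = ΣĪ (holes subtracted) = 35.807 cm⁴.
Extreme fibre distance c = 3.25 cm; S = I/c = 11.018 cm³.

S_x ≈ 11.0 cm³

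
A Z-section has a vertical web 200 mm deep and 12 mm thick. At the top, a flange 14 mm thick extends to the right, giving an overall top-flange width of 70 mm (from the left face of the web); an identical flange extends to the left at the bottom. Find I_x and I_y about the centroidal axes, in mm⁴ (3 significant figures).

Break the section into simple shapes (no overlaps), measuring from the bottom-left corner of the bounding box.
Web: 12 × 200, A = 2 400 mm², y = 100 mm, Ī = 8 000 000 mm⁴.
Top flange (beyond web): 58 × 14, A = 812 mm², y = 193 mm, Ī = 13 263 mm⁴.
Bottom flange (beyond web): 58 × 14, A = 812 mm², y = 7 mm, Ī = 13 263 mm⁴.
Centroid: ȳ = ΣA·y / ΣA = 100 mm.
Transfer each piece to the centroidal x-axis using Ī + A·d² with d = y − 100:
  web: d = 0 mm → contributes +8 000 000 mm⁴
  top flange (beyond web): d = 93 mm → contributes +7 036 251 mm⁴
  bottom flange (beyond web): d = -93 mm → contributes +7 036 251 mm⁴
Total I = 22 072 501 mm⁴.
For the y-axis: x̄ = 64 mm.
Repeating about the centroidal y-axis gives I_y = 2 473 461 mm⁴.

I_x ≈ 2.21 × 10⁷ mm⁴, I_y ≈ 2.47 × 10⁶ mm⁴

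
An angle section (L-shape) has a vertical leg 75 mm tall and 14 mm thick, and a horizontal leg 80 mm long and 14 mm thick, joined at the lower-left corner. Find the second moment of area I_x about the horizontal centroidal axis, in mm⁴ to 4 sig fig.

Break the section into simple shapes (no overlaps), measuring from the bottom-left corner of the bounding box.
Vertical leg: 14 × 75, A = 1 050 mm², y = 37.5 mm, Ī = 492 188 mm⁴.
Horizontal leg (remainder): 66 × 14, A = 924 mm², y = 7 mm, Ī = 15 092 mm⁴.
Centroid: ȳ = ΣA·y / ΣA = 23.2234 mm.
Transfer each piece to the horizontal centroidal axis using Ī + A·d² with d = y − 23.2234:
  vertical leg: d = 14.2766 mm → contributes +706 200 mm⁴
  horizontal leg (remainder): d = -16.2234 mm → contributes +258 288 mm⁴
Total I = 964 487 mm⁴.

I_x ≈ 9.645 × 10⁵ mm⁴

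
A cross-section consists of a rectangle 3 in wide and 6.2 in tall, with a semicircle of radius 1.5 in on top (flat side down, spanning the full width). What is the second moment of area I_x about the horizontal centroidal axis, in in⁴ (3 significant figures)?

I_x ≈ 102 in⁴

Decompose the section into non-overlapping parts with the origin at the bottom-left of its bounding rectangle.
Rectangular body: 3 × 6.2, A = 18.6 in², y = 3.1 in, Ī = 59.582 in⁴.
Semicircular cap: semicircle r = 1.5, A = 3.5343 in², y = 6.8366 in, Ī = 0.55564 in⁴.
Centroid: ȳ = ΣA·y / ΣA = 3.6966 in.
Transfer each piece to the horizontal centroidal axis using Ī + A·d² with d = y − 3.6966:
  rectangular body: d = -0.59664 in → contributes +66.203 in⁴
  semicircular cap: d = 3.14 in → contributes +35.402 in⁴
Total I = 101.61 in⁴.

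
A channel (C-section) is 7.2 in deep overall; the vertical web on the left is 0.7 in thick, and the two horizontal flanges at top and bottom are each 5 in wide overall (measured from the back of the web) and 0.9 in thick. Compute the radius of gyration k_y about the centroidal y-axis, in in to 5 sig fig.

k_y ≈ 1.5627 in

Treat the section as a set of non-overlapping primitives; coordinates are from the bounding-box lower-left.
Web: 0.7 × 7.2, A = 5.04 in², x = 0.35 in, Ī = 0.2058 in⁴.
Top flange (beyond web): 4.3 × 0.9, A = 3.87 in², x = 2.85 in, Ī = 5.963025 in⁴.
Bottom flange (beyond web): 4.3 × 0.9, A = 3.87 in², x = 2.85 in, Ī = 5.963025 in⁴.
Centroid: x̄ = ΣA·x / ΣA = 1.864085 in.
Transfer each piece to the centroidal y-axis using Ī + A·d² with d = x − 1.864085:
  web: d = -1.514085 in → contributes +11.75976 in⁴
  top flange (beyond web): d = 0.9859155 in → contributes +9.724779 in⁴
  bottom flange (beyond web): d = 0.9859155 in → contributes +9.724779 in⁴
Total I = 31.20931 in⁴.
Radius of gyration: k = √(I/A) = √(31.20931 / 12.78) = 1.562704 in.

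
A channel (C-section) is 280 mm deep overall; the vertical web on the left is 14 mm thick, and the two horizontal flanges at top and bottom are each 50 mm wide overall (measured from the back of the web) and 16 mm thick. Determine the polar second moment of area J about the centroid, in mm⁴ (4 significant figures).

Decompose the section into non-overlapping parts with the origin at the bottom-left of its bounding rectangle.
Web: 14 × 280, A = 3 920 mm², y = 140 mm, Ī = 25 610 667 mm⁴.
Top flange (beyond web): 36 × 16, A = 576 mm², y = 272 mm, Ī = 12 288 mm⁴.
Bottom flange (beyond web): 36 × 16, A = 576 mm², y = 8 mm, Ī = 12 288 mm⁴.
By symmetry the centroid is at mid-height, ȳ = 140 mm.
Transfer each piece to the centroidal x-axis using Ī + A·d² with d = y − 140:
  web: d = 0 mm → contributes +25 610 667 mm⁴
  top flange (beyond web): d = 132 mm → contributes +10 048 512 mm⁴
  bottom flange (beyond web): d = -132 mm → contributes +10 048 512 mm⁴
Total I = 45 707 691 mm⁴.
For the y-axis: x̄ = 12.6782 mm.
Repeating about the centroidal y-axis gives I_y = 744 910 mm⁴.
Polar second moment: J = I_x + I_y = 46 452 600 mm⁴.

J ≈ 4.645 × 10⁷ mm⁴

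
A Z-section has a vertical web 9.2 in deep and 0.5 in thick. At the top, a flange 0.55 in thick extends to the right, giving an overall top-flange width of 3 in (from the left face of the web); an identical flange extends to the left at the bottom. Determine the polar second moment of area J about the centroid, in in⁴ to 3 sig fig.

J ≈ 91.7 in⁴

Split into non-overlapping primitives; take the origin at the lower-left of the bounding box.
Web: 0.5 × 9.2, A = 4.6 in², y = 4.6 in, Ī = 32.445 in⁴.
Top flange (beyond web): 2.5 × 0.55, A = 1.375 in², y = 8.925 in, Ī = 0.034661 in⁴.
Bottom flange (beyond web): 2.5 × 0.55, A = 1.375 in², y = 0.275 in, Ī = 0.034661 in⁴.
Centroid: ȳ = ΣA·y / ΣA = 4.6 in.
Transfer each piece to the centroidal x-axis using Ī + A·d² with d = y − 4.6:
  web: d = 0 in → contributes +32.445 in⁴
  top flange (beyond web): d = 4.325 in → contributes +25.755 in⁴
  bottom flange (beyond web): d = -4.325 in → contributes +25.755 in⁴
Total I = 83.955 in⁴.
For the y-axis: x̄ = 2.75 in.
Repeating about the centroidal y-axis gives I_y = 7.7156 in⁴.
Polar second moment: J = I_x + I_y = 91.671 in⁴.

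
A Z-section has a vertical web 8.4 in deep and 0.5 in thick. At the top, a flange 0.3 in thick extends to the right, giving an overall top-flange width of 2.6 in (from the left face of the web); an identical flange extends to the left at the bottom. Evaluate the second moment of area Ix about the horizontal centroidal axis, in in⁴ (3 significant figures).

Ix ≈ 45.4 in⁴

Split into non-overlapping primitives; take the origin at the lower-left of the bounding box.
Web: 0.5 × 8.4, A = 4.2 in², y = 4.2 in, Ī = 24.696 in⁴.
Top flange (beyond web): 2.1 × 0.3, A = 0.63 in², y = 8.25 in, Ī = 0.004725 in⁴.
Bottom flange (beyond web): 2.1 × 0.3, A = 0.63 in², y = 0.15 in, Ī = 0.004725 in⁴.
Centroid: ȳ = ΣA·y / ΣA = 4.2 in.
Transfer each piece to the horizontal centroidal axis using Ī + A·d² with d = y − 4.2:
  web: d = 0 in → contributes +24.696 in⁴
  top flange (beyond web): d = 4.05 in → contributes +10.338 in⁴
  bottom flange (beyond web): d = -4.05 in → contributes +10.338 in⁴
Total I = 45.373 in⁴.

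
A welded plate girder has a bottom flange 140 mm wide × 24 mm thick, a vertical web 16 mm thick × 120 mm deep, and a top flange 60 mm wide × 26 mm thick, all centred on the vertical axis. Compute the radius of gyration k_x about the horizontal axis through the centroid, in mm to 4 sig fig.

Treat the section as a set of non-overlapping primitives; coordinates are from the bounding-box lower-left.
Bottom plate: 140 × 24, A = 3 360 mm², y = 12 mm, Ī = 161 280 mm⁴.
Web plate: 16 × 120, A = 1 920 mm², y = 84 mm, Ī = 2 304 000 mm⁴.
Top plate: 60 × 26, A = 1 560 mm², y = 157 mm, Ī = 87 880 mm⁴.
Centroid: ȳ = ΣA·y / ΣA = 65.2807 mm.
Transfer each piece to the horizontal axis through the centroid using Ī + A·d² with d = y − 65.2807:
  bottom plate: d = -53.2807 mm → contributes +9 699 759 mm⁴
  web plate: d = 18.7193 mm → contributes +2 976 791 mm⁴
  top plate: d = 91.7193 mm → contributes +13 211 270 mm⁴
Total I = 25 887 821 mm⁴.
Radius of gyration: k = √(I/A) = √(25 887 821 / 6 840) = 61.5205 mm.

k_x ≈ 61.52 mm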